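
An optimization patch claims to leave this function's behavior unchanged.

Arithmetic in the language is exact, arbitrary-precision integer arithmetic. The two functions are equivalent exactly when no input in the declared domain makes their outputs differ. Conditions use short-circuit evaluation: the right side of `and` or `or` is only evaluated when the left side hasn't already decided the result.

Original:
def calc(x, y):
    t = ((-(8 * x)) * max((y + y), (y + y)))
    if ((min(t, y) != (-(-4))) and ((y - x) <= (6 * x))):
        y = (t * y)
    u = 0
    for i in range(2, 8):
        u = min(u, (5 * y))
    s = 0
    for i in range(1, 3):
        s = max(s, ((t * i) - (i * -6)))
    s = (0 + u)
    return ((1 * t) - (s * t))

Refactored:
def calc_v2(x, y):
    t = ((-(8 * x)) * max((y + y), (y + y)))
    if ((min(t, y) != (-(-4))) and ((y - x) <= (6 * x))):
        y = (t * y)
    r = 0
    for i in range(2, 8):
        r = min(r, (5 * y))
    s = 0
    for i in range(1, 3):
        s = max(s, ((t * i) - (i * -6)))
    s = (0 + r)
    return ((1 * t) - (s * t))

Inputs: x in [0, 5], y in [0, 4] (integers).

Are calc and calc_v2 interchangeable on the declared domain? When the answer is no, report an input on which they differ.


Although local variable names differ, 30/30 inputs agree.
verdict: equivalent


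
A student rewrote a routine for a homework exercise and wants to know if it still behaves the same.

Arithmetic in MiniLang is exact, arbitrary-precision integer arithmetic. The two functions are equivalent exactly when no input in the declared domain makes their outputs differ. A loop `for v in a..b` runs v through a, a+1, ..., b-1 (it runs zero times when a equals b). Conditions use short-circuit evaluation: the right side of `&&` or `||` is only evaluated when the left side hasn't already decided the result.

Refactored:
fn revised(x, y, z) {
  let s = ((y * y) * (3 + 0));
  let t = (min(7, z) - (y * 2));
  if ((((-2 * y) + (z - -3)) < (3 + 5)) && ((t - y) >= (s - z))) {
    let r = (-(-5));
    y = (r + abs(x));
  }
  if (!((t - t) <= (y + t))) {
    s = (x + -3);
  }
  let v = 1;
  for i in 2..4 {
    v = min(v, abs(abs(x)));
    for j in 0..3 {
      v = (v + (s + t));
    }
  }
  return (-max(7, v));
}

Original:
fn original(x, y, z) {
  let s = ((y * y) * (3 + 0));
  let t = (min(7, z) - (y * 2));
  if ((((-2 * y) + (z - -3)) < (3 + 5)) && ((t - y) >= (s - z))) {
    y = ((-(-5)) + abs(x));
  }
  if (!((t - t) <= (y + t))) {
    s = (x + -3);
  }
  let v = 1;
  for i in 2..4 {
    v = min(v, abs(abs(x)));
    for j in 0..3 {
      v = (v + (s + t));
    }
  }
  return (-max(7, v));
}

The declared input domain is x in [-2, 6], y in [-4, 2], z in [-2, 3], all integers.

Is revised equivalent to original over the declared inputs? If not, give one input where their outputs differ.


This is a faithful refactor — statement counts differ, and local variable names differ, but the computed results match everywhere.
Spot check at x=0, y=-2, z=1 — original: s := 12 | t := 5 | ((((-2 * y) + (z - -3)) < (3 + 5)) && ((t - y) >= (s - z))): false | (!((t - t) <= (y + t))): false | v := 1 | iter i=2: | v := 0 | iter j=0: | v := 17 | iter j=1: | v := 34 | iter j=2: | v := 51 | iter i=3: | v := 0 | iter j=0: | v := 17 | iter j=1: | v := 34 | iter j=2: | v := 51 | result -51. revised: s := 12 | t := 5 | ((((-2 * y) + (z - -3)) < (3 + 5)) && ((t - y) >= (s - z))): false | (!((t - t) <= (y + t))): false | v := 1 | iter i=2: | v := 0 | iter j=0: | v := 17 | iter j=1: | v := 34 | iter j=2: | v := 51 | iter i=3: | v := 0 | iter j=0: | v := 17 | iter j=1: | v := 34 | iter j=2: | v := 51 | result -51. Both give -51.
Checked all 378 inputs in the declared domain: the outputs agree on every one.
verdict: equivalent


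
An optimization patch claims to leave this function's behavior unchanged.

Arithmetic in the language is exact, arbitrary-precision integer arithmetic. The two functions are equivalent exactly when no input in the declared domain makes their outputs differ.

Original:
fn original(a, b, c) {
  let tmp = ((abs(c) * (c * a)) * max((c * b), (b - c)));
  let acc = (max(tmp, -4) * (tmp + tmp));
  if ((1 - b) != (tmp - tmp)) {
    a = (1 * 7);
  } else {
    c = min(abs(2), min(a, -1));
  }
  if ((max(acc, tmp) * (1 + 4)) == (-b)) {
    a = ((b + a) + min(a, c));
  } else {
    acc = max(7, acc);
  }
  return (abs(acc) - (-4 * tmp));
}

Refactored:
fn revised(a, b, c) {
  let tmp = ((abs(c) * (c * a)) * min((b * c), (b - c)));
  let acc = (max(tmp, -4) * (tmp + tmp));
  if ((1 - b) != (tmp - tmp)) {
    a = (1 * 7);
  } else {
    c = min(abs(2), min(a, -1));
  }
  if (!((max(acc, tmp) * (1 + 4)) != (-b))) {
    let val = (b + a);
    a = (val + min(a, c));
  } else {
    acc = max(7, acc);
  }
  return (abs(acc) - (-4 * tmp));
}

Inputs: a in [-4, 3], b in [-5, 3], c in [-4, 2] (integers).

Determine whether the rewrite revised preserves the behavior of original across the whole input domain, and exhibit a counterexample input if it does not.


Not equivalent: a=-4, b=-5, c=-4 separates them (3281920 vs 256).
original: tmp = 1280; acc = 3276800; ((1 - b) != (tmp - tmp)) -> true; a = 7; ((max(acc, tmp) * (1 + 4)) == (-b)) -> false; acc = 3276800; return 3281920
revised: tmp = -64; acc = 512; ((1 - b) != (tmp - tmp)) -> true; a = 7; (!((max(acc, tmp) * (1 + 4)) != (-b))) -> false; acc = 512; return 256
verdict: not equivalent; witness: a=-4, b=-5, c=-4


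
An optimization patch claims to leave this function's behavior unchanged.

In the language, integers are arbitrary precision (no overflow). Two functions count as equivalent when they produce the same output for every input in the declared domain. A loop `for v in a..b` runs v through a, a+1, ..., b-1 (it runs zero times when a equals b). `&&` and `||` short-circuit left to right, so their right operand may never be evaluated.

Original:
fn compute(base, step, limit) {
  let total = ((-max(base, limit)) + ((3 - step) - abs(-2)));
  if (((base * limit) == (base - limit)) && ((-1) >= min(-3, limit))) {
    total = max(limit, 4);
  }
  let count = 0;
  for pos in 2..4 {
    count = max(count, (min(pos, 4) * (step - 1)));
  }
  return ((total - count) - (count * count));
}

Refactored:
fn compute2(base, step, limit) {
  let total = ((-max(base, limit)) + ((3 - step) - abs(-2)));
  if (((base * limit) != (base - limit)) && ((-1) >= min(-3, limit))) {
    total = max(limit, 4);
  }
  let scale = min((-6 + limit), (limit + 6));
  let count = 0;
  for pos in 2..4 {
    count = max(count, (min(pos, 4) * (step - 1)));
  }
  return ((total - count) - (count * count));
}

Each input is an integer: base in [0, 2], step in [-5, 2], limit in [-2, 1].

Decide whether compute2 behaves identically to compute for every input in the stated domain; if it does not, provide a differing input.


The rewrite breaks on base=0, step=-5, limit=-2, where the results are 6 and 4.
compute: total=6, then (((base * limit) == (base - limit)) && ((-1) >= min(-3, limit))) is false, then count=0, then (pos=2), then count=0, then (pos=3), then count=0, then returns 6
compute2: total=6, then (((base * limit) != (base - limit)) && ((-1) >= min(-3, limit))) is true, then total=4, then scale=-8, then count=0, then (pos=2), then count=0, then (pos=3), then count=0, then returns 4
verdict: not equivalent; witness: base=0, step=-5, limit=-2


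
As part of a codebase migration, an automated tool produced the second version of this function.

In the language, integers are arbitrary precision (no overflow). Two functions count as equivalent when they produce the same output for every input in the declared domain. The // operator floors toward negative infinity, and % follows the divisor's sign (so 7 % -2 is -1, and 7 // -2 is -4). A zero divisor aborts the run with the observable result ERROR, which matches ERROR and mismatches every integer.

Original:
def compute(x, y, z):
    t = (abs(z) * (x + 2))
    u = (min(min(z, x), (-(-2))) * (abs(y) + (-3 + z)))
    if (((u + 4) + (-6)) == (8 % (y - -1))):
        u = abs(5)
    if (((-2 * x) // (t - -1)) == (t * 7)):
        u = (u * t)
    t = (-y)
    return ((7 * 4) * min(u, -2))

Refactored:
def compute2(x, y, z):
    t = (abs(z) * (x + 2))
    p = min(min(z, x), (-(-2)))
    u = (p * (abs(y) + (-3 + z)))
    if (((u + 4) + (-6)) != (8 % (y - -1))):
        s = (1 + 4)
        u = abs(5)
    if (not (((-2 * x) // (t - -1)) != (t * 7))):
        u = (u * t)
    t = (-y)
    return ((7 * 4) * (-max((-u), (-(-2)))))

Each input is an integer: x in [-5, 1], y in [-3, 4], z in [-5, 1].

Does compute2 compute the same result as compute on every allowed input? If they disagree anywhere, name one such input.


At x=-5, y=-3, z=1: compute gives -140, compute2 gives -56.
verdict: not equivalent; witness: x=-5, y=-3, z=1


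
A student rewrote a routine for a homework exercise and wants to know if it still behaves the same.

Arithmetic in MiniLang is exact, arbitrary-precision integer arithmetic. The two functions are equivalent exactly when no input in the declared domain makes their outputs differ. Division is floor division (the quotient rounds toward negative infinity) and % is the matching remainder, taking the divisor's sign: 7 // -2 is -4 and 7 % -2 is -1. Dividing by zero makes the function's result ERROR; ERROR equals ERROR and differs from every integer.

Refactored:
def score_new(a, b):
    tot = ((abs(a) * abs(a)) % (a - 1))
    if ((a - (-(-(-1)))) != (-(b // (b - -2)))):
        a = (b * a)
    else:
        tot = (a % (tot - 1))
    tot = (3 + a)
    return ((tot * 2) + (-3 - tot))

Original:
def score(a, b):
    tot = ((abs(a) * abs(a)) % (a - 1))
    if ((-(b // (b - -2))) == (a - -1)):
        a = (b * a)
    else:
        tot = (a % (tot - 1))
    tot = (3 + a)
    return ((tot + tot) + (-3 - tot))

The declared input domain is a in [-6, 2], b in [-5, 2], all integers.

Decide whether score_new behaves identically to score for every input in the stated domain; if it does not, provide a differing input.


There is a counterexample at a=-6, b=-5: -6 on one side, 30 on the other.
score: tot = -6; ((-(b // (b - -2))) == (a - -1)) -> false; tot = -6; tot = -3; return -6
score_new: tot = -6; ((a - (-(-(-1)))) != (-(b // (b - -2)))) -> true; a = 30; tot = 33; return 30
verdict: not equivalent; witness: a=-6, b=-5


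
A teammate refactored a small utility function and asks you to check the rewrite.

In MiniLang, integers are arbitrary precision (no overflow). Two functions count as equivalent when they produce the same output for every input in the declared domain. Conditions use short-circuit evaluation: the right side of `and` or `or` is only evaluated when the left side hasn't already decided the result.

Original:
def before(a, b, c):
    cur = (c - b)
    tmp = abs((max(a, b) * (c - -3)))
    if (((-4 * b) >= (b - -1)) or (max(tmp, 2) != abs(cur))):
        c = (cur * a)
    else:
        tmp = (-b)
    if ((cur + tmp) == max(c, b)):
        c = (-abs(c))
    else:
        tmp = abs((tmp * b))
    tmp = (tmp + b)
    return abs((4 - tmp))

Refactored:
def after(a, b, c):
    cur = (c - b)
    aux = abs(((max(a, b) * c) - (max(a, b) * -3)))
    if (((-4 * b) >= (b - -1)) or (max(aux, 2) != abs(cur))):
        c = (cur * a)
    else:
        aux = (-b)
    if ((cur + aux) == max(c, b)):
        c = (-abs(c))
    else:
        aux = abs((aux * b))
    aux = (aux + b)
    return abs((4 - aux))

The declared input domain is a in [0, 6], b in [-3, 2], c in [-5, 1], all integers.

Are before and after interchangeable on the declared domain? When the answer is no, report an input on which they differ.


Although min/max/abs usage differs, plus local variable names differ, plus arithmetic usage differs, 294/294 inputs agree.
verdict: equivalent


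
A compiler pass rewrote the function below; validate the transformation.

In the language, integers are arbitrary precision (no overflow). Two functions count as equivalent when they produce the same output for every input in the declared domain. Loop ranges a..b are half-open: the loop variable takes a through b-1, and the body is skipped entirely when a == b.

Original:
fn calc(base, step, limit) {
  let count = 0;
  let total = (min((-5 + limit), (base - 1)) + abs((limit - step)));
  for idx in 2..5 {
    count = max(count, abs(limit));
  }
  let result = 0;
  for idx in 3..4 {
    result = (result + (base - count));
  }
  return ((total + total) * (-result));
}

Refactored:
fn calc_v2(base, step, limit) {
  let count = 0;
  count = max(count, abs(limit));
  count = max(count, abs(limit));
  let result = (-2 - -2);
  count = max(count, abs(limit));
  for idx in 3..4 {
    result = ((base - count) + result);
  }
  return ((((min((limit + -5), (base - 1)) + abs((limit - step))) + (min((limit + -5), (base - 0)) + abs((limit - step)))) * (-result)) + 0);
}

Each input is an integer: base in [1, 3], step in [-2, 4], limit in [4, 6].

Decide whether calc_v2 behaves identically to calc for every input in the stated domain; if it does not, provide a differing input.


Try base=1, step=-2, limit=6.
calc: count=0, then total=8, then (idx=2), then count=6, then (idx=3), then count=6, then (idx=4), then count=6, then result=0, then (idx=3), then result=-5, then returns 80
calc_v2: count=0, then count=6, then count=6, then result=0, then count=6, then (idx=3), then result=-5, then returns 85
80 against 85: the behavior changed.
verdict: not equivalent; witness: base=1, step=-2, limit=6


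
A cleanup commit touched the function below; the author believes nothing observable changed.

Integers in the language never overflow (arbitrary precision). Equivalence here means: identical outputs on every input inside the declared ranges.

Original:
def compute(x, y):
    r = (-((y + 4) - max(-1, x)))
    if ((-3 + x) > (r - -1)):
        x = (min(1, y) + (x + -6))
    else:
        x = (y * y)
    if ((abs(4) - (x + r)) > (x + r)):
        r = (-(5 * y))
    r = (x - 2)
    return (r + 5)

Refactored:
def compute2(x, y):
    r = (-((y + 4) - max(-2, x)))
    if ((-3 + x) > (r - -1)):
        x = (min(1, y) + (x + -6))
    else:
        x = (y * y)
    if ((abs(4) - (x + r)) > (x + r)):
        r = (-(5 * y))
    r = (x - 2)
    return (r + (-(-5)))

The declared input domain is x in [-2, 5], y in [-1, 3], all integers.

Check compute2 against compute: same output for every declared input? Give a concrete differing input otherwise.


Take x=-2, y=1.
compute: r := -6 | ((-3 + x) > (r - -1)): false | x := 1 | ((abs(4) - (x + r)) > (x + r)): true | r := -5 | r := -1 | result 4
compute2: r := -7 | ((-3 + x) > (r - -1)): true | x := -7 | ((abs(4) - (x + r)) > (x + r)): true | r := -5 | r := -9 | result -4
4 vs -4 — the two versions disagree here.
verdict: not equivalent; witness: x=-2, y=1


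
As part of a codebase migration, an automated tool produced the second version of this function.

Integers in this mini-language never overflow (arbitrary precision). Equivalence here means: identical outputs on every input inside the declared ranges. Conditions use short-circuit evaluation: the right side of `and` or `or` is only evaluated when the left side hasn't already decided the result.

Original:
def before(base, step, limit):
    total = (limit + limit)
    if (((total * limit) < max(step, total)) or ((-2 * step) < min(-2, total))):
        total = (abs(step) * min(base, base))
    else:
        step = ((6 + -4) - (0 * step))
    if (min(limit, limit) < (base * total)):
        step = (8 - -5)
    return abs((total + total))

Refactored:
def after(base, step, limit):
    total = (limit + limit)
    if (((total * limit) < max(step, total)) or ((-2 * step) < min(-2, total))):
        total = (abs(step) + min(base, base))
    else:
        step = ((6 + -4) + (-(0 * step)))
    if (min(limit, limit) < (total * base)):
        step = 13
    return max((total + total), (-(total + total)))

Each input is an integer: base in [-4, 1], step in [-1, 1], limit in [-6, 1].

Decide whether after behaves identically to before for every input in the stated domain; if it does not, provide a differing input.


At base=-4, step=1, limit=0: before gives 8, after gives 6.
verdict: not equivalent; witness: base=-4, step=1, limit=0


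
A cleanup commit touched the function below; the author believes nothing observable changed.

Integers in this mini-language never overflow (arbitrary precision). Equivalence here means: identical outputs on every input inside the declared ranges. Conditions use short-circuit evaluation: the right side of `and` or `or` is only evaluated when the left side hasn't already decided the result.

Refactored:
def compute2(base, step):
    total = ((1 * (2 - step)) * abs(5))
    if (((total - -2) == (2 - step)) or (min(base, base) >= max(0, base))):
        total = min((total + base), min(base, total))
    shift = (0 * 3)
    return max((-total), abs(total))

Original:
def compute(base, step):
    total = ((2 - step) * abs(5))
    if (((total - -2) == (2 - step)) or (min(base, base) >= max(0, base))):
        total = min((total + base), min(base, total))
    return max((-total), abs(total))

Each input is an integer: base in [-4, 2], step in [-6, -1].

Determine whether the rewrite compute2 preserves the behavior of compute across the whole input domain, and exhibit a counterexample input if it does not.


This is a faithful refactor — statement counts differ, plus arithmetic usage differs, plus constant usage differs, plus local variable names differ, but the computed results match everywhere.
Spot check at base=1, step=-2 — compute: total becomes 20; next (((total - -2) == (2 - step)) or (min(base, base) >= max(0, base))) evaluates to true; next total becomes 1; next final value 1. compute2: total becomes 20; next (((total - -2) == (2 - step)) or (min(base, base) >= max(0, base))) evaluates to true; next total becomes 1; next shift becomes 0; next final value 1. Both give 1.
Sweeping the whole domain (42 inputs) finds no disagreement.
verdict: equivalent


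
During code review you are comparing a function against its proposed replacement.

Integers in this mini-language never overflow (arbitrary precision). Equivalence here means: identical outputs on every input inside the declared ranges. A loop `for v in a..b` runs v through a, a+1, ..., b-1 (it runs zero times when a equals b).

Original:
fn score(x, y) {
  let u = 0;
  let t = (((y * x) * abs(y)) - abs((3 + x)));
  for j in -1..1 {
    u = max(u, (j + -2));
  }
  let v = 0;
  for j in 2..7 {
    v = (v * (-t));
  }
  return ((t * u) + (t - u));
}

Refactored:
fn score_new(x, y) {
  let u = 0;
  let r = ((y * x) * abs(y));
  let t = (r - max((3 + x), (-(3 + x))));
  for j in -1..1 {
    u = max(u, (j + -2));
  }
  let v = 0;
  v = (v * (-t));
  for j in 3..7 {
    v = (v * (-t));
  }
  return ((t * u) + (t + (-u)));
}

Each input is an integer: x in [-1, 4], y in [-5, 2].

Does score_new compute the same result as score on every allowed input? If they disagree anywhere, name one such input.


The two versions differ — the changes include constant usage differs, and local variable names differ, and arithmetic usage differs, and min/max/abs usage differs, and loop structure differs, and statement counts differ.
As a probe, take x=4, y=1: score runs u=0, then t=-3, then (j=-1), then u=0, then (j=0), then u=0, then v=0, then (j=2), then v=0, then (j=3), then v=0, then (j=4), then v=0, then (j=5), then v=0, then (j=6), then v=0, then returns -3; score_new runs u=0, then r=4, then t=-3, then (j=-1), then u=0, then (j=0), then u=0, then v=0, then v=0, then (j=3), then v=0, then (j=4), then v=0, then (j=5), then v=0, then (j=6), then v=0, then returns -3; both end at -3.
An exhaustive pass over the 48 declared inputs shows identical outputs.
verdict: equivalent


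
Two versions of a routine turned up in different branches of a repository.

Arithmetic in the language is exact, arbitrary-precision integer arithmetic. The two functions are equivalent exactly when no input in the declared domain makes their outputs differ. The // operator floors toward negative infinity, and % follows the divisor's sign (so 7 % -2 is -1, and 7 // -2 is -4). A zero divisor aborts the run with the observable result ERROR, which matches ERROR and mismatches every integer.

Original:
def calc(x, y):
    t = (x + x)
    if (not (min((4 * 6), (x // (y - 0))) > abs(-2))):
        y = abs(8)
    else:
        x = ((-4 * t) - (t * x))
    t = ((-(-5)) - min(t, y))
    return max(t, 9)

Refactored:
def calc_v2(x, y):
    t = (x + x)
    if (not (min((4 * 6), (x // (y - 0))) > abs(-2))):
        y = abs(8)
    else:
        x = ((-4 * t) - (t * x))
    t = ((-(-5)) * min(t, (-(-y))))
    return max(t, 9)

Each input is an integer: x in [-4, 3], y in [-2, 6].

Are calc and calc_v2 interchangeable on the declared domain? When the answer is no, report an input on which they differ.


Consider the input x=-4, y=-2.
calc: t becomes -8; next (not (min((4 * 6), (x // (y - 0))) > abs(-2))) evaluates to true; next y becomes 8; next t becomes 13; next final value 13
calc_v2: t becomes -8; next (not (min((4 * 6), (x // (y - 0))) > abs(-2))) evaluates to true; next y becomes 8; next t becomes -40; next final value 9
13 vs 9 — the two versions disagree here.
verdict: not equivalent; witness: x=-4, y=-2


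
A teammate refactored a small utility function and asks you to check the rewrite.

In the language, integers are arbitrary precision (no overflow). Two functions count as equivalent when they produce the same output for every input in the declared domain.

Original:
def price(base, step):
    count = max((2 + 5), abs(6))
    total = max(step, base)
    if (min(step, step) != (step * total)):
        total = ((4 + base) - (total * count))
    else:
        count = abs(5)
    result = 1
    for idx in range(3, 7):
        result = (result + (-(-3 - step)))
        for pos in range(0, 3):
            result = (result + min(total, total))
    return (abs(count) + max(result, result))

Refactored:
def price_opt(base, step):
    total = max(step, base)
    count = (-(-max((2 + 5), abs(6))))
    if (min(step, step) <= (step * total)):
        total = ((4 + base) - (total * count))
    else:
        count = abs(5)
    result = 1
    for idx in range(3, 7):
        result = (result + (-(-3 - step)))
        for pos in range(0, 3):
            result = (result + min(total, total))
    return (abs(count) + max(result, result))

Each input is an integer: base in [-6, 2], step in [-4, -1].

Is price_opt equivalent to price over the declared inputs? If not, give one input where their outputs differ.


Take base=1, step=-4.
price: count becomes 7; next total becomes 1; next (min(step, step) != (step * total)) evaluates to false; next count becomes 5; next result becomes 1; next at idx=3:; next result becomes 0; next at pos=0:; next result becomes 1; next at pos=1:; next result becomes 2; next at pos=2:; next result becomes 3; next at idx=4:; next result becomes 2; next at pos=0:; next result becomes 3; next at pos=1:; next result becomes 4; next at pos=2:; next result becomes 5; next at idx=5:; next result becomes 4; next at pos=0:; next result becomes 5; next at pos=1:; next result becomes 6; next at pos=2:; next result becomes 7; next at idx=6:; next result becomes 6; next at pos=0:; next result becomes 7; next at pos=1:; next result becomes 8; next at pos=2:; next result becomes 9; next final value 14
price_opt: total becomes 1; next count becomes 7; next (min(step, step) <= (step * total)) evaluates to true; next total becomes -2; next result becomes 1; next at idx=3:; next result becomes 0; next at pos=0:; next result becomes -2; next at pos=1:; next result becomes -4; next at pos=2:; next result becomes -6; next at idx=4:; next result becomes -7; next at pos=0:; next result becomes -9; next at pos=1:; next result becomes -11; next at pos=2:; next result becomes -13; next at idx=5:; next result becomes -14; next at pos=0:; next result becomes -16; next at pos=1:; next result becomes -18; next at pos=2:; next result becomes -20; next at idx=6:; next result becomes -21; next at pos=0:; next result becomes -23; next at pos=1:; next result becomes -25; next at pos=2:; next result becomes -27; next final value -20
14 != -20, so the rewrite changes behavior.
verdict: not equivalent; witness: base=1, step=-4


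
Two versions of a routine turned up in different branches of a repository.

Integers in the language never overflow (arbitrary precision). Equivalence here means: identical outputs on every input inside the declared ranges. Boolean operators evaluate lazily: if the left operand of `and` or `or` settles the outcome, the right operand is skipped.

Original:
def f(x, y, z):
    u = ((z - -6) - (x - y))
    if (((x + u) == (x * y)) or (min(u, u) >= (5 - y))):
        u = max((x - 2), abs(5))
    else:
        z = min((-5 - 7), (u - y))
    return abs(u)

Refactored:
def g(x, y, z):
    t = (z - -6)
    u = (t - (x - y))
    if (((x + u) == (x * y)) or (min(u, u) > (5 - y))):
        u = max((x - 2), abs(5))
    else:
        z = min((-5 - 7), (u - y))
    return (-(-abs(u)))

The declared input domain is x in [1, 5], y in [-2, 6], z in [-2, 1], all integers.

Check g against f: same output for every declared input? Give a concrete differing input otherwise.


There is a counterexample at x=1, y=1, z=-2: 5 on one side, 4 on the other.
f: u becomes 4; next (((x + u) == (x * y)) or (min(u, u) >= (5 - y))) evaluates to true; next u becomes 5; next final value 5
g: t becomes 4; next u becomes 4; next (((x + u) == (x * y)) or (min(u, u) > (5 - y))) evaluates to false; next z becomes -12; next final value 4
verdict: not equivalent; witness: x=1, y=1, z=-2


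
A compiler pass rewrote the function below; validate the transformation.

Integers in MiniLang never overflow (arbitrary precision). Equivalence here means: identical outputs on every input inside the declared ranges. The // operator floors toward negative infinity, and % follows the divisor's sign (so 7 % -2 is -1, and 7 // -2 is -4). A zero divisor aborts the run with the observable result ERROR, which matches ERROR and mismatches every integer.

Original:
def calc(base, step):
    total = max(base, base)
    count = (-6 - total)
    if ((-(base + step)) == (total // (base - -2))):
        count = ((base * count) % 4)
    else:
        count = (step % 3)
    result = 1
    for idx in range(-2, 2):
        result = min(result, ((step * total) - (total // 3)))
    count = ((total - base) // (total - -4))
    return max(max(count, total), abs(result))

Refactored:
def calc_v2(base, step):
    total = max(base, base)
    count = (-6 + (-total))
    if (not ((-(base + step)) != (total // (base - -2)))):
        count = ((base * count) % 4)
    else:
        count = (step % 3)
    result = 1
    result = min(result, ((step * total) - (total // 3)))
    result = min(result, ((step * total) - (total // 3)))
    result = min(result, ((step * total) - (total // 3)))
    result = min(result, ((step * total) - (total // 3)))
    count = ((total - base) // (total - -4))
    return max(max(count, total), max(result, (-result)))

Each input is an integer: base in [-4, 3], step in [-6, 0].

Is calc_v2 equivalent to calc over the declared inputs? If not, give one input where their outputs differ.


Changes here: constant usage differs, boolean connective usage differs, arithmetic usage differs, comparison usage differs, statement counts differ, local variable names differ, min/max/abs usage differs, loop structure differs; the full 56-point sweep finds no disagreement.
verdict: equivalent


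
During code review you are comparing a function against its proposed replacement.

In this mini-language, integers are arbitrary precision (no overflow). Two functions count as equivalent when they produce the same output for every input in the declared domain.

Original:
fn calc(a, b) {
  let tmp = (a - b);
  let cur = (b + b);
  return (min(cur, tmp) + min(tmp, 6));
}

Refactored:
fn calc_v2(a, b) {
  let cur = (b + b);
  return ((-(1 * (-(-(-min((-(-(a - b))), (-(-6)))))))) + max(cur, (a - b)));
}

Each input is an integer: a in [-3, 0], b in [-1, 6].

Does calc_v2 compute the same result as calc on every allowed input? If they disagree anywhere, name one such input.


These are not equivalent — on a=-3, b=0 the outputs split (-6 vs -3).
calc: tmp becomes -3; next cur becomes 0; next final value -6
calc_v2: cur becomes 0; next final value -3
verdict: not equivalent; witness: a=-3, b=0


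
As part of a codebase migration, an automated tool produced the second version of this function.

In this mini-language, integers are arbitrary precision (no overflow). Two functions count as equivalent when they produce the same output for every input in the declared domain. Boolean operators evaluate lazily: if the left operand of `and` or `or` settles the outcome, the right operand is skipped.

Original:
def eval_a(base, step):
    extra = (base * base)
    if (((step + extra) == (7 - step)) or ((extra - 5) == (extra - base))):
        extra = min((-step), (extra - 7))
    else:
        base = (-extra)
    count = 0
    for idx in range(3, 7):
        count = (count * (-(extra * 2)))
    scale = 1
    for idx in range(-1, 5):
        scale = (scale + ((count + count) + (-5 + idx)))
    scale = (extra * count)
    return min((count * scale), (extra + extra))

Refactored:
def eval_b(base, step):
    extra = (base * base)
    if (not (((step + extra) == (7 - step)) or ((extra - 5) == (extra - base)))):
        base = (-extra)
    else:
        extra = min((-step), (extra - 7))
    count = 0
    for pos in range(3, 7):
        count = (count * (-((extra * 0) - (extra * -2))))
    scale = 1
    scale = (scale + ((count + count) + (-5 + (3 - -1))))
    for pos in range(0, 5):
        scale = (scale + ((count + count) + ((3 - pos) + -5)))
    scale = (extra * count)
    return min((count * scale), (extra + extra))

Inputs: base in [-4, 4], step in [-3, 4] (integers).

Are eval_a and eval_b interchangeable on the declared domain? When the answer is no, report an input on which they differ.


The two are interchangeable: loop structure differs, and arithmetic usage differs, and local variable names differ, and boolean connective usage differs, and statement counts differ, and constant usage differs, and every declared input agrees.
As a probe, take base=0, step=4: eval_a runs extra := 0 | (((step + extra) == (7 - step)) or ((extra - 5) == (extra - base))): false | base := 0 | count := 0 | iter idx=3: | count := 0 | iter idx=4: | count := 0 | iter idx=5: | count := 0 | iter idx=6: | count := 0 | scale := 1 | iter idx=-1: | scale := -5 | iter idx=0: | scale := -10 | iter idx=1: | scale := -14 | iter idx=2: | scale := -17 | iter idx=3: | scale := -19 | iter idx=4: | scale := -20 | scale := 0 | result 0; eval_b runs extra := 0 | (not (((step + extra) == (7 - step)) or ((extra - 5) == (extra - base)))): true | base := 0 | count := 0 | iter pos=3: | count := 0 | iter pos=4: | count := 0 | iter pos=5: | count := 0 | iter pos=6: | count := 0 | scale := 1 | scale := 0 | iter pos=0: | scale := -2 | iter pos=1: | scale := -5 | iter pos=2: | scale := -9 | iter pos=3: | scale := -14 | iter pos=4: | scale := -20 | scale := 0 | result 0; both end at 0.
An exhaustive pass over the 72 declared inputs shows identical outputs.
verdict: equivalent


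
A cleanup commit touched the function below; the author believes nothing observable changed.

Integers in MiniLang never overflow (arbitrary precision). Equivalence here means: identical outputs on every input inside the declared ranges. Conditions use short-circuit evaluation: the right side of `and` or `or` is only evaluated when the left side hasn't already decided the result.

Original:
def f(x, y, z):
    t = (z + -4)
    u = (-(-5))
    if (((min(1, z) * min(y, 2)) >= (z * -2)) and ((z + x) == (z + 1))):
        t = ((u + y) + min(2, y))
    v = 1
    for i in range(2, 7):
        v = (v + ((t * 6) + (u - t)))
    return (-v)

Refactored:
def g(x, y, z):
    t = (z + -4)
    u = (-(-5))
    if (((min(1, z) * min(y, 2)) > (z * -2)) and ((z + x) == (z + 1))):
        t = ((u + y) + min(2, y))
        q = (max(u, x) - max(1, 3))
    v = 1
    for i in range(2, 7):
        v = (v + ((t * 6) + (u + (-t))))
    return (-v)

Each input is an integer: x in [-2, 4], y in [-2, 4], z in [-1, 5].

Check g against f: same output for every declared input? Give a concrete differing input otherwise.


These are not equivalent — on x=1, y=-2, z=-1 the outputs split (-51 vs 99).
f: t=-5, then u=5, then (((min(1, z) * min(y, 2)) >= (z * -2)) and ((z + x) == (z + 1))) is true, then t=1, then v=1, then (i=2), then v=11, then (i=3), then v=21, then (i=4), then v=31, then (i=5), then v=41, then (i=6), then v=51, then returns -51
g: t=-5, then u=5, then (((min(1, z) * min(y, 2)) > (z * -2)) and ((z + x) == (z + 1))) is false, then v=1, then (i=2), then v=-19, then (i=3), then v=-39, then (i=4), then v=-59, then (i=5), then v=-79, then (i=6), then v=-99, then returns 99
verdict: not equivalent; witness: x=1, y=-2, z=-1


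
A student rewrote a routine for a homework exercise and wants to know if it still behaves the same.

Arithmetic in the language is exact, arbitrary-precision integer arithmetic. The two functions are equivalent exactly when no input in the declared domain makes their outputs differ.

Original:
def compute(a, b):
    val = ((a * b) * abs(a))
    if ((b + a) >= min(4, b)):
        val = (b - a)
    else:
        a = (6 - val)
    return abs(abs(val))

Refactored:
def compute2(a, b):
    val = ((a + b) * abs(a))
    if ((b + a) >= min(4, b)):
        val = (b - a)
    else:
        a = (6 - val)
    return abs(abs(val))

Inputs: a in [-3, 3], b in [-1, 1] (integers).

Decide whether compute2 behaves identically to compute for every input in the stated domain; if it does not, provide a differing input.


Run the pair on a=-3, b=-1.
compute: val=9, then ((b + a) >= min(4, b)) is false, then a=-3, then returns 9
compute2: val=-12, then ((b + a) >= min(4, b)) is false, then a=18, then returns 12
9 and 12 differ, so these are not the same function on this domain.
verdict: not equivalent; witness: a=-3, b=-1


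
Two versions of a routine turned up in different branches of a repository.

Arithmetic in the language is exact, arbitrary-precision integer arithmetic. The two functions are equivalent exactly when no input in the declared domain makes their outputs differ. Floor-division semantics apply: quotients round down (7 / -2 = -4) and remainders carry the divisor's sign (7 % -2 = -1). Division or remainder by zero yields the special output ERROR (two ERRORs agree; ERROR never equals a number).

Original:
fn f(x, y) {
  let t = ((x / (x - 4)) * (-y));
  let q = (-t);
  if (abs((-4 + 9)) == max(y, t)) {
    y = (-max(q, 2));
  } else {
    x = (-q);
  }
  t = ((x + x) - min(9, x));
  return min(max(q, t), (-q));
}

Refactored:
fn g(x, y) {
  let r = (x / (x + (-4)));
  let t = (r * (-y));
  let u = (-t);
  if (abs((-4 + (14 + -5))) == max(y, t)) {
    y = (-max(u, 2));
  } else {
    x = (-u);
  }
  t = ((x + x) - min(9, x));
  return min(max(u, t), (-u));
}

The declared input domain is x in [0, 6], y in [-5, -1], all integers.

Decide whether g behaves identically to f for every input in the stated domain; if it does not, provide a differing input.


The two are interchangeable: constant usage differs, and statement counts differ, and arithmetic usage differs, and local variable names differ, and every declared input agrees.
As a probe, take x=0, y=-4: f runs t = 0; q = 0; (abs((-4 + 9)) == max(y, t)) -> false; x = 0; t = 0; return 0; g runs r = 0; t = 0; u = 0; (abs((-4 + (14 + -5))) == max(y, t)) -> false; x = 0; t = 0; return 0; both end at 0.
Across all 35 domain points the two functions coincide.
verdict: equivalent


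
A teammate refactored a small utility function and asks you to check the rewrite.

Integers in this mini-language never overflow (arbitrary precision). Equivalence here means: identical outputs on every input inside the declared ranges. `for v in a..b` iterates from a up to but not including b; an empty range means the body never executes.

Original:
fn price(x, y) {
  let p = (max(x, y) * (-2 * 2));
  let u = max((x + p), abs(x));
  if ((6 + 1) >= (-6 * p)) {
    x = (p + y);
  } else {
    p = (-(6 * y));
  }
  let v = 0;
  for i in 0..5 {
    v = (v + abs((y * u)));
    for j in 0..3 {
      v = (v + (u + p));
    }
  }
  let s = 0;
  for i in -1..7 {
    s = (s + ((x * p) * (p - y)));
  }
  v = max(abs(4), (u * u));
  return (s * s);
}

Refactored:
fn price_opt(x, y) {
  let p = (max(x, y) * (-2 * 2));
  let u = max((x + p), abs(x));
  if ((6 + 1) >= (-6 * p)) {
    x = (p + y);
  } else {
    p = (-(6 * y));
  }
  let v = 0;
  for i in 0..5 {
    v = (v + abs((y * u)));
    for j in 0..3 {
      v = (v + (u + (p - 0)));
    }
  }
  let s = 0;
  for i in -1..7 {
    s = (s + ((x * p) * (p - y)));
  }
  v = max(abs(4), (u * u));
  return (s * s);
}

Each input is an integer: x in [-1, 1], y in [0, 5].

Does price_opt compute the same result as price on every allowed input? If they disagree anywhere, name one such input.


The two are interchangeable: constant usage differs, and arithmetic usage differs, and every declared input agrees.
As a probe, take x=0, y=0: price runs p = 0; u = 0; ((6 + 1) >= (-6 * p)) -> true; x = 0; v = 0; [i=0]; v = 0; [j=0]; v = 0; [j=1]; v = 0; [j=2]; v = 0; [i=1]; v = 0; [j=0]; v = 0; [j=1]; v = 0; [j=2]; v = 0; [i=2]; v = 0; [j=0]; v = 0; [j=1]; v = 0; [j=2]; v = 0; [i=3]; v = 0; [j=0]; v = 0; [j=1]; v = 0; [j=2]; v = 0; [i=4]; v = 0; [j=0]; v = 0; [j=1]; v = 0; [j=2]; v = 0; s = 0; [i=-1]; s = 0; [i=0]; s = 0; [i=1]; s = 0; [i=2]; s = 0; [i=3]; s = 0; [i=4]; s = 0; [i=5]; s = 0; [i=6]; s = 0; v = 4; return 0; price_opt runs p = 0; u = 0; ((6 + 1) >= (-6 * p)) -> true; x = 0; v = 0; [i=0]; v = 0; [j=0]; v = 0; [j=1]; v = 0; [j=2]; v = 0; [i=1]; v = 0; [j=0]; v = 0; [j=1]; v = 0; [j=2]; v = 0; [i=2]; v = 0; [j=0]; v = 0; [j=1]; v = 0; [j=2]; v = 0; [i=3]; v = 0; [j=0]; v = 0; [j=1]; v = 0; [j=2]; v = 0; [i=4]; v = 0; [j=0]; v = 0; [j=1]; v = 0; [j=2]; v = 0; s = 0; [i=-1]; s = 0; [i=0]; s = 0; [i=1]; s = 0; [i=2]; s = 0; [i=3]; s = 0; [i=4]; s = 0; [i=5]; s = 0; [i=6]; s = 0; v = 4; return 0; both end at 0.
An exhaustive pass over the 18 declared inputs shows identical outputs.
verdict: equivalent


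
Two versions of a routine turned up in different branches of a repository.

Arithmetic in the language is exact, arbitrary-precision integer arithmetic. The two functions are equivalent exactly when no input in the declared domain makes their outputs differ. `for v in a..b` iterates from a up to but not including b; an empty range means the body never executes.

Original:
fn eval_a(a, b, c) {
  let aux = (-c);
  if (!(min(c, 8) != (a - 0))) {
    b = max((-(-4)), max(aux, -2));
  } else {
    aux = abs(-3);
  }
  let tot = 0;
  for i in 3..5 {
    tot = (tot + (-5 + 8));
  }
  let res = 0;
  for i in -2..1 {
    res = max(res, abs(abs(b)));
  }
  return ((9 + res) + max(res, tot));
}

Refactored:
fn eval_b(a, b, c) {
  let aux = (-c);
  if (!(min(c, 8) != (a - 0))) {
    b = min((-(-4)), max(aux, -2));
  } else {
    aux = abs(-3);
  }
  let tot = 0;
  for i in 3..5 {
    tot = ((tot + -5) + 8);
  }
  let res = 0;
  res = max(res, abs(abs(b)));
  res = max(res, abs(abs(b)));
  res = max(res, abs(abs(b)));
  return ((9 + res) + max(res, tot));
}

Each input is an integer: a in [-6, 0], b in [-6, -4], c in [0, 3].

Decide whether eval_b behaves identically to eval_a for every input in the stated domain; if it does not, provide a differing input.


These are not equivalent — on a=0, b=-6, c=0 the outputs split (19 vs 15).
eval_a: aux becomes 0; next (!(min(c, 8) != (a - 0))) evaluates to true; next b becomes 4; next tot becomes 0; next at i=3:; next tot becomes 3; next at i=4:; next tot becomes 6; next res becomes 0; next at i=-2:; next res becomes 4; next at i=-1:; next res becomes 4; next at i=0:; next res becomes 4; next final value 19
eval_b: aux becomes 0; next (!(min(c, 8) != (a - 0))) evaluates to true; next b becomes 0; next tot becomes 0; next at i=3:; next tot becomes 3; next at i=4:; next tot becomes 6; next res becomes 0; next res becomes 0; next res becomes 0; next res becomes 0; next final value 15
verdict: not equivalent; witness: a=0, b=-6, c=0


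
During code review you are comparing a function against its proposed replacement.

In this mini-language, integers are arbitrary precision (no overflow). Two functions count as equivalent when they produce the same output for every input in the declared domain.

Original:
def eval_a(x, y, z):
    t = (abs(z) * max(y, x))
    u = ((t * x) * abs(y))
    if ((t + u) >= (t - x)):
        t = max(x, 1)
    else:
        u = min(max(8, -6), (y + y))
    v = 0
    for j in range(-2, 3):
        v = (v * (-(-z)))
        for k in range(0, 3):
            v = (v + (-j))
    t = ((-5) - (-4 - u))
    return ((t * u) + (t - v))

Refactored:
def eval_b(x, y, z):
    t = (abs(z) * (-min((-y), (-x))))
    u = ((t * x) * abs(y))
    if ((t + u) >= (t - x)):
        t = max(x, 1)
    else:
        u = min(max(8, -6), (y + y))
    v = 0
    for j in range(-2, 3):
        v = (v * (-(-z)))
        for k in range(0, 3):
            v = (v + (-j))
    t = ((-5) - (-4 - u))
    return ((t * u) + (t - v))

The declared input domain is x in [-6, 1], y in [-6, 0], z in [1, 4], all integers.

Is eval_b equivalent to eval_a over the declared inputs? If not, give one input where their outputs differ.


The two versions differ — the changes include min/max/abs usage differs.
One worked example (x=-2, y=-5, z=1) — eval_a: t = -2; u = 20; ((t + u) >= (t - x)) -> true; t = 1; v = 0; [j=-2]; v = 0; [k=0]; v = 2; [k=1]; v = 4; [k=2]; v = 6; [j=-1]; v = 6; [k=0]; v = 7; [k=1]; v = 8; [k=2]; v = 9; [j=0]; v = 9; [k=0]; v = 9; [k=1]; v = 9; [k=2]; v = 9; [j=1]; v = 9; [k=0]; v = 8; [k=1]; v = 7; [k=2]; v = 6; [j=2]; v = 6; [k=0]; v = 4; [k=1]; v = 2; [k=2]; v = 0; t = 19; return 399; eval_b: t = -2; u = 20; ((t + u) >= (t - x)) -> true; t = 1; v = 0; [j=-2]; v = 0; [k=0]; v = 2; [k=1]; v = 4; [k=2]; v = 6; [j=-1]; v = 6; [k=0]; v = 7; [k=1]; v = 8; [k=2]; v = 9; [j=0]; v = 9; [k=0]; v = 9; [k=1]; v = 9; [k=2]; v = 9; [j=1]; v = 9; [k=0]; v = 8; [k=1]; v = 7; [k=2]; v = 6; [j=2]; v = 6; [k=0]; v = 4; [k=1]; v = 2; [k=2]; v = 0; t = 19; return 399; agreement on 399.
Across all 224 domain points the two functions coincide.
verdict: equivalent
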